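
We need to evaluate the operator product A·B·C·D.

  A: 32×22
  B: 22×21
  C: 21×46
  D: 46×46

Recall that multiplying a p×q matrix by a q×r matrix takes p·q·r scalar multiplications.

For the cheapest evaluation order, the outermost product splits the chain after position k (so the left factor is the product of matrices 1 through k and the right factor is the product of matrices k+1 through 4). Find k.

Adjacent pairs: AB = 32·22·21 = 14784; BC = 22·21·46 = 21252; CD = 21·46·46 = 44436.
Length 3: A..C: k=1: 0+21252+32·22·46=53636; k=2: 14784+0+32·21·46=45696 → min 45696 | B..D: k=2: 0+44436+22·21·46=65688; k=3: 21252+0+22·46·46=67804 → min 65688.
Top-level splits: k=1: (A..A)·(B..D) → 0+65688+32·22·46 = 98072; k=2: (A..B)·(C..D) → 14784+44436+32·21·46 = 90132; k=3: (A..C)·(D..D) → 45696+0+32·46·46 = 113408.
Best split is after B, i.e. k = 2.

2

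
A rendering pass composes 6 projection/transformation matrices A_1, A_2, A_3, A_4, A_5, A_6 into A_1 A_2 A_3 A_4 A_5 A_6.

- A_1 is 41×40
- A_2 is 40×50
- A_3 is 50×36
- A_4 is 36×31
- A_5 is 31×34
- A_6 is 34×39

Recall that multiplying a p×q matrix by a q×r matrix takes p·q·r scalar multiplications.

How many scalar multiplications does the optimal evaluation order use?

Adjacent pairs: A_1A_2 = 41·40·50 = 82000; A_2A_3 = 40·50·36 = 72000; A_3A_4 = 50·36·31 = 55800; A_4A_5 = 36·31·34 = 37944; A_5A_6 = 31·34·39 = 41106.
Length 3: A_1..A_3: k=1: 0+72000+41·40·36=131040; k=2: 82000+0+41·50·36=155800 → min 131040 | A_2..A_4: k=2: 0+55800+40·50·31=117800; k=3: 72000+0+40·36·31=116640 → min 116640 | A_3..A_5: k=3: 0+37944+50·36·34=99144; k=4: 55800+0+50·31·34=108500 → min 99144 | A_4..A_6: k=4: 0+41106+36·31·39=84630; k=5: 37944+0+36·34·39=85680 → min 84630.
Length 4: A_1..A_4: k=1: 0+116640+41·40·31=167480; k=2: 82000+55800+41·50·31=201350; k=3: 131040+0+41·36·31=176796 → min 167480 | A_2..A_5: k=2: 0+99144+40·50·34=167144; k=3: 72000+37944+40·36·34=158904; k=4: 116640+0+40·31·34=158800 → min 158800 | A_3..A_6: k=3: 0+84630+50·36·39=154830; k=4: 55800+41106+50·31·39=157356; k=5: 99144+0+50·34·39=165444 → min 154830.
Length 5: A_1..A_5: k=1: 0+158800+41·40·34=214560; k=2: 82000+99144+41·50·34=250844; k=3: 131040+37944+41·36·34=219168; k=4: 167480+0+41·31·34=210694 → min 210694 | A_2..A_6: k=2: 0+154830+40·50·39=232830; k=3: 72000+84630+40·36·39=212790; k=4: 116640+41106+40·31·39=206106; k=5: 158800+0+40·34·39=211840 → min 206106.
Length 6: A_1..A_6: k=1: 0+206106+41·40·39=270066; k=2: 82000+154830+41·50·39=316780; k=3: 131040+84630+41·36·39=273234; k=4: 167480+41106+41·31·39=258155; k=5: 210694+0+41·34·39=265060 → min 258155.
Optimal order: ((A_1 ((A_2 A_3) A_4)) (A_5 A_6)) with cost 258155.

258155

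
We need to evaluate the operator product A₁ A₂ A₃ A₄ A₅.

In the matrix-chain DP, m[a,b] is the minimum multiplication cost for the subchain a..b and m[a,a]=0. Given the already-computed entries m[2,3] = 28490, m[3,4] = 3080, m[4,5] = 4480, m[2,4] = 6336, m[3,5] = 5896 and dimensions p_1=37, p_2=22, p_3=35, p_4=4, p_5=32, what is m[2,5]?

m[2,5] = min over k∈[2,4] of m[2,k]+m[k+1,5]+p_{1}·p_k·p_{5}.
k=2: 0 + 5896 + 37·22·32 = 31944; k=3: 28490 + 4480 + 37·35·32 = 74410; k=4: 6336 + 0 + 37·4·32 = 11072.
Minimum: 11072 at k=4.

11072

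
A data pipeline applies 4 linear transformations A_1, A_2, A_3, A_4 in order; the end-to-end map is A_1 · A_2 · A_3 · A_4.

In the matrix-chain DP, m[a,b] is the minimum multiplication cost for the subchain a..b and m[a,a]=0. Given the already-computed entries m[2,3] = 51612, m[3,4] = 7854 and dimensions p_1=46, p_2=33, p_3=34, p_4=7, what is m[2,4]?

18480

m[2,4] = min over k∈[2,3] of m[2,k]+m[k+1,4]+p_{1}·p_k·p_{4}.
k=2: 0 + 7854 + 46·33·7 = 18480; k=3: 51612 + 0 + 46·34·7 = 62560.
Minimum: 18480 at k=2.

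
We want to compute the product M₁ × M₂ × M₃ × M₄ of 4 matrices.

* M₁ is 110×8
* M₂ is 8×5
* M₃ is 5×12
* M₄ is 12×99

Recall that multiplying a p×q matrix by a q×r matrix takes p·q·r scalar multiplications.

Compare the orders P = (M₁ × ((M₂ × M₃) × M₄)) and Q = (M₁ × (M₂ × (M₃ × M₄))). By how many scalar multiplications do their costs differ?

84

Order P = (M₁ × ((M₂ × M₃) × M₄)): (M₂ × M₃): 8×5 by 5×12 → 8×12, cost 8·5·12 = 480; ((M₂ × M₃) × M₄): 8×12 by 12×99 → 8×99, cost 8·12·99 = 9504; cumulative 9984; (M₁ × ((M₂ × M₃) × M₄)): 110×8 by 8×99 → 110×99, cost 110·8·99 = 87120; cumulative 97104. Total 97104.
Order Q = (M₁ × (M₂ × (M₃ × M₄))): (M₃ × M₄): 5×12 by 12×99 → 5×99, cost 5·12·99 = 5940; (M₂ × (M₃ × M₄)): 8×5 by 5×99 → 8×99, cost 8·5·99 = 3960; cumulative 9900; (M₁ × (M₂ × (M₃ × M₄))): 110×8 by 8×99 → 110×99, cost 110·8·99 = 87120; cumulative 97020. Total 97020.
Difference: |97104 − 97020| = 84.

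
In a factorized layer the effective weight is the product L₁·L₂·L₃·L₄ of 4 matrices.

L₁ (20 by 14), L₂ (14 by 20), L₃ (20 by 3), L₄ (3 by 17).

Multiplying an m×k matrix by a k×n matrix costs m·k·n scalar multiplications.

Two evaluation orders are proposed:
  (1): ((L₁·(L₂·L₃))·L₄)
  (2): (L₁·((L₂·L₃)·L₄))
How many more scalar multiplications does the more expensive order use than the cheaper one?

Order (1) = ((L₁·(L₂·L₃))·L₄): (L₂·L₃): 14×20 by 20×3 → 14×3, cost 14·20·3 = 840; (L₁·(L₂·L₃)): 20×14 by 14×3 → 20×3, cost 20·14·3 = 840; cumulative 1680; ((L₁·(L₂·L₃))·L₄): 20×3 by 3×17 → 20×17, cost 20·3·17 = 1020; cumulative 2700. Total 2700.
Order (2) = (L₁·((L₂·L₃)·L₄)): (L₂·L₃): 14×20 by 20×3 → 14×3, cost 14·20·3 = 840; ((L₂·L₃)·L₄): 14×3 by 3×17 → 14×17, cost 14·3·17 = 714; cumulative 1554; (L₁·((L₂·L₃)·L₄)): 20×14 by 14×17 → 20×17, cost 20·14·17 = 4760; cumulative 6314. Total 6314.
Difference: |2700 − 6314| = 3614.

3614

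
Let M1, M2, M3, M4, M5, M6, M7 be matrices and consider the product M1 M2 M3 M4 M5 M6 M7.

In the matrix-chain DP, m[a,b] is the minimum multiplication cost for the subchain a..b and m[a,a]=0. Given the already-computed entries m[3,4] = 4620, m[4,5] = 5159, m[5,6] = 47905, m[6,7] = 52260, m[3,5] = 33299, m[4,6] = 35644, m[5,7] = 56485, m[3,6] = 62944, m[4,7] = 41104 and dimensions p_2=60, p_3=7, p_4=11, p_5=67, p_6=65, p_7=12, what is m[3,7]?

m[3,7] = min over k∈[3,6] of m[3,k]+m[k+1,7]+p_{2}·p_k·p_{7}.
k=3: 0 + 41104 + 60·7·12 = 46144; k=4: 4620 + 56485 + 60·11·12 = 69025; k=5: 33299 + 52260 + 60·67·12 = 133799; k=6: 62944 + 0 + 60·65·12 = 109744.
Minimum: 46144 at k=3.

46144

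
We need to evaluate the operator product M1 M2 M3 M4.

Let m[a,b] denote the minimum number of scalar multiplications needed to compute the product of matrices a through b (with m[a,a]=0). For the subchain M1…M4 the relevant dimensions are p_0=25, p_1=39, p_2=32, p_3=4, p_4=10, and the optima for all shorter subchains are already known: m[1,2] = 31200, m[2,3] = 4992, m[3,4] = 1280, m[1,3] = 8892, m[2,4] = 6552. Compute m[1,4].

9892

m[1,4] = min over k∈[1,3] of m[1,k]+m[k+1,4]+p_{0}·p_k·p_{4}.
k=1: 0 + 6552 + 25·39·10 = 16302; k=2: 31200 + 1280 + 25·32·10 = 40480; k=3: 8892 + 0 + 25·4·10 = 9892.
Minimum: 9892 at k=3.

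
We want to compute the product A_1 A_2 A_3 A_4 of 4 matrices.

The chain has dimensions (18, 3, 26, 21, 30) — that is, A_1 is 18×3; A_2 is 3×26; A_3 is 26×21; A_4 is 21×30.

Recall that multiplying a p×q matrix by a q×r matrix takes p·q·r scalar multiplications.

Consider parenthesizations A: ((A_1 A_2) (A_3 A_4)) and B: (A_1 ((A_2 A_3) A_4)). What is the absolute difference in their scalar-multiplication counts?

26676

Order A = ((A_1 A_2) (A_3 A_4)): (A_1 A_2): 18×3 by 3×26 → 18×26, cost 18·3·26 = 1404; (A_3 A_4): 26×21 by 21×30 → 26×30, cost 26·21·30 = 16380; ((A_1 A_2) (A_3 A_4)): 18×26 by 26×30 → 18×30, cost 18·26·30 = 14040; cumulative 31824. Total 31824.
Order B = (A_1 ((A_2 A_3) A_4)): (A_2 A_3): 3×26 by 26×21 → 3×21, cost 3·26·21 = 1638; ((A_2 A_3) A_4): 3×21 by 21×30 → 3×30, cost 3·21·30 = 1890; cumulative 3528; (A_1 ((A_2 A_3) A_4)): 18×3 by 3×30 → 18×30, cost 18·3·30 = 1620; cumulative 5148. Total 5148.
Difference: |31824 − 5148| = 26676.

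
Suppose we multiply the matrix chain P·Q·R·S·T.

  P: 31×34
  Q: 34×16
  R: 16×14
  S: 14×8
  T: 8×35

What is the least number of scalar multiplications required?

23256

Adjacent pairs: PQ = 31·34·16 = 16864; QR = 34·16·14 = 7616; RS = 16·14·8 = 1792; ST = 14·8·35 = 3920.
Length 3: P..R: k=1: 0+7616+31·34·14=22372; k=2: 16864+0+31·16·14=23808 → min 22372 | Q..S: k=2: 0+1792+34·16·8=6144; k=3: 7616+0+34·14·8=11424 → min 6144 | R..T: k=3: 0+3920+16·14·35=11760; k=4: 1792+0+16·8·35=6272 → min 6272.
Length 4: P..S: k=1: 0+6144+31·34·8=14576; k=2: 16864+1792+31·16·8=22624; k=3: 22372+0+31·14·8=25844 → min 14576 | Q..T: k=2: 0+6272+34·16·35=25312; k=3: 7616+3920+34·14·35=28196; k=4: 6144+0+34·8·35=15664 → min 15664.
Length 5: P..T: k=1: 0+15664+31·34·35=52554; k=2: 16864+6272+31·16·35=40496; k=3: 22372+3920+31·14·35=41482; k=4: 14576+0+31·8·35=23256 → min 23256.
Optimal order: ((P·(Q·(R·S)))·T) with cost 23256.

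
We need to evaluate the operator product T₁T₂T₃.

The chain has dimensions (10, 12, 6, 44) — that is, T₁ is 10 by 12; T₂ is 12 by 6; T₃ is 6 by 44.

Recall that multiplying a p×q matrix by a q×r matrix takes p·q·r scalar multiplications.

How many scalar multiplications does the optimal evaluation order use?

3360

Order (T₁(T₂T₃)): (T₂T₃): 12×6 by 6×44 → 12×44, cost 12·6·44 = 3168; (T₁(T₂T₃)): 10×12 by 12×44 → 10×44, cost 10·12·44 = 5280; cumulative 8448. Total 8448.
Order ((T₁T₂)T₃): (T₁T₂): 10×12 by 12×6 → 10×6, cost 10·12·6 = 720; ((T₁T₂)T₃): 10×6 by 6×44 → 10×44, cost 10·6·44 = 2640; cumulative 3360. Total 3360.
Minimum: 3360.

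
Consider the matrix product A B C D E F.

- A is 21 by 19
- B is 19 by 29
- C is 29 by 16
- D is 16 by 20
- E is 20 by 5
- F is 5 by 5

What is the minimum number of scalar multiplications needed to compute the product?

Adjacent pairs: AB = 21·19·29 = 11571; BC = 19·29·16 = 8816; CD = 29·16·20 = 9280; DE = 16·20·5 = 1600; EF = 20·5·5 = 500.
Length 3: A..C: k=1: 0+8816+21·19·16=15200; k=2: 11571+0+21·29·16=21315 → min 15200 | B..D: k=2: 0+9280+19·29·20=20300; k=3: 8816+0+19·16·20=14896 → min 14896 | C..E: k=3: 0+1600+29·16·5=3920; k=4: 9280+0+29·20·5=12180 → min 3920 | D..F: k=4: 0+500+16·20·5=2100; k=5: 1600+0+16·5·5=2000 → min 2000.
Length 4: A..D: k=1: 0+14896+21·19·20=22876; k=2: 11571+9280+21·29·20=33031; k=3: 15200+0+21·16·20=21920 → min 21920 | B..E: k=2: 0+3920+19·29·5=6675; k=3: 8816+1600+19·16·5=11936; k=4: 14896+0+19·20·5=16796 → min 6675 | C..F: k=3: 0+2000+29·16·5=4320; k=4: 9280+500+29·20·5=12680; k=5: 3920+0+29·5·5=4645 → min 4320.
Length 5: A..E: k=1: 0+6675+21·19·5=8670; k=2: 11571+3920+21·29·5=18536; k=3: 15200+1600+21·16·5=18480; k=4: 21920+0+21·20·5=24020 → min 8670 | B..F: k=2: 0+4320+19·29·5=7075; k=3: 8816+2000+19·16·5=12336; k=4: 14896+500+19·20·5=17296; k=5: 6675+0+19·5·5=7150 → min 7075.
Length 6: A..F: k=1: 0+7075+21·19·5=9070; k=2: 11571+4320+21·29·5=18936; k=3: 15200+2000+21·16·5=18880; k=4: 21920+500+21·20·5=24520; k=5: 8670+0+21·5·5=9195 → min 9070.
Optimal order: (A (B (C ((D E) F)))) with cost 9070.

9070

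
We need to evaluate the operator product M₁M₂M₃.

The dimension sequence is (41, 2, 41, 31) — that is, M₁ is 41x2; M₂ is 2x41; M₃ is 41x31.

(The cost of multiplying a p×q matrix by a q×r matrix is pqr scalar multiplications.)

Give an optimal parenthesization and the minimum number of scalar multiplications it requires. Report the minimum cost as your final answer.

5084

(M₁(M₂M₃)): cost 5084.
((M₁M₂)M₃): cost 55473.
Optimal: (M₁(M₂M₃)) with cost 5084.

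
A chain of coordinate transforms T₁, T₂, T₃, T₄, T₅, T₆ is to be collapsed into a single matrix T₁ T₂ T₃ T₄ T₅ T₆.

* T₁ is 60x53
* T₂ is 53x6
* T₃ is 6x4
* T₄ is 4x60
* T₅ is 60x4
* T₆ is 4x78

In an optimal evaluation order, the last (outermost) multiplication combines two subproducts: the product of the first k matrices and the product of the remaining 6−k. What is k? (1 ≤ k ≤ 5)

Adjacent pairs: T₁T₂ = 60·53·6 = 19080; T₂T₃ = 53·6·4 = 1272; T₃T₄ = 6·4·60 = 1440; T₄T₅ = 4·60·4 = 960; T₅T₆ = 60·4·78 = 18720.
Length 3: T₁..T₃: k=1: 0+1272+60·53·4=13992; k=2: 19080+0+60·6·4=20520 → min 13992 | T₂..T₄: k=2: 0+1440+53·6·60=20520; k=3: 1272+0+53·4·60=13992 → min 13992 | T₃..T₅: k=3: 0+960+6·4·4=1056; k=4: 1440+0+6·60·4=2880 → min 1056 | T₄..T₆: k=4: 0+18720+4·60·78=37440; k=5: 960+0+4·4·78=2208 → min 2208.
Length 4: T₁..T₄: k=1: 0+13992+60·53·60=204792; k=2: 19080+1440+60·6·60=42120; k=3: 13992+0+60·4·60=28392 → min 28392 | T₂..T₅: k=2: 0+1056+53·6·4=2328; k=3: 1272+960+53·4·4=3080; k=4: 13992+0+53·60·4=26712 → min 2328 | T₃..T₆: k=3: 0+2208+6·4·78=4080; k=4: 1440+18720+6·60·78=48240; k=5: 1056+0+6·4·78=2928 → min 2928.
Length 5: T₁..T₅: k=1: 0+2328+60·53·4=15048; k=2: 19080+1056+60·6·4=21576; k=3: 13992+960+60·4·4=15912; k=4: 28392+0+60·60·4=42792 → min 15048 | T₂..T₆: k=2: 0+2928+53·6·78=27732; k=3: 1272+2208+53·4·78=20016; k=4: 13992+18720+53·60·78=280752; k=5: 2328+0+53·4·78=18864 → min 18864.
Top-level splits: k=1: (T₁..T₁)·(T₂..T₆) → 0+18864+60·53·78 = 266904; k=2: (T₁..T₂)·(T₃..T₆) → 19080+2928+60·6·78 = 50088; k=3: (T₁..T₃)·(T₄..T₆) → 13992+2208+60·4·78 = 34920; k=4: (T₁..T₄)·(T₅..T₆) → 28392+18720+60·60·78 = 327912; k=5: (T₁..T₅)·(T₆..T₆) → 15048+0+60·4·78 = 33768.
Best split is after T₅, i.e. k = 5.

5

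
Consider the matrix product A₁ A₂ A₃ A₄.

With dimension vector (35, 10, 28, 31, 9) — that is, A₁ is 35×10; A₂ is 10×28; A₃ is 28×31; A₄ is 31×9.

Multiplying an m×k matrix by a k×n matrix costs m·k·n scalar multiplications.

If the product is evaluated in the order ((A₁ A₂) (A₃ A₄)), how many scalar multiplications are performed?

(A₁ A₂): 35×10 by 10×28 → 35×28, cost 35·10·28 = 9800
(A₃ A₄): 28×31 by 31×9 → 28×9, cost 28·31·9 = 7812
((A₁ A₂) (A₃ A₄)): 35×28 by 28×9 → 35×9, cost 35·28·9 = 8820; cumulative 26432
Total: 26432 scalar multiplications.

26432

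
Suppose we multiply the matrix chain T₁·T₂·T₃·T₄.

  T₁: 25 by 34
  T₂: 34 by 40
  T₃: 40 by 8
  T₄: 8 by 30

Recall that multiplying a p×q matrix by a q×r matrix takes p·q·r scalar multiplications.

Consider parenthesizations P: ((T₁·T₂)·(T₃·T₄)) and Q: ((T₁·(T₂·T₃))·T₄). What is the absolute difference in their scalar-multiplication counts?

Order P = ((T₁·T₂)·(T₃·T₄)): (T₁·T₂): 25×34 by 34×40 → 25×40, cost 25·34·40 = 34000; (T₃·T₄): 40×8 by 8×30 → 40×30, cost 40·8·30 = 9600; ((T₁·T₂)·(T₃·T₄)): 25×40 by 40×30 → 25×30, cost 25·40·30 = 30000; cumulative 73600. Total 73600.
Order Q = ((T₁·(T₂·T₃))·T₄): (T₂·T₃): 34×40 by 40×8 → 34×8, cost 34·40·8 = 10880; (T₁·(T₂·T₃)): 25×34 by 34×8 → 25×8, cost 25·34·8 = 6800; cumulative 17680; ((T₁·(T₂·T₃))·T₄): 25×8 by 8×30 → 25×30, cost 25·8·30 = 6000; cumulative 23680. Total 23680.
Difference: |73600 − 23680| = 49920.

49920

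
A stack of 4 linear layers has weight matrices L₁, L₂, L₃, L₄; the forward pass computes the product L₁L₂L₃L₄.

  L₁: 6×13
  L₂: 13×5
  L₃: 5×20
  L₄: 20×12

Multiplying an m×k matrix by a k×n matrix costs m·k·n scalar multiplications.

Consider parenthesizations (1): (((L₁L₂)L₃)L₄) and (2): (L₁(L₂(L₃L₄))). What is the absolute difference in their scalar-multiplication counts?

486

Order (1) = (((L₁L₂)L₃)L₄): (L₁L₂): 6×13 by 13×5 → 6×5, cost 6·13·5 = 390; ((L₁L₂)L₃): 6×5 by 5×20 → 6×20, cost 6·5·20 = 600; cumulative 990; (((L₁L₂)L₃)L₄): 6×20 by 20×12 → 6×12, cost 6·20·12 = 1440; cumulative 2430. Total 2430.
Order (2) = (L₁(L₂(L₃L₄))): (L₃L₄): 5×20 by 20×12 → 5×12, cost 5·20·12 = 1200; (L₂(L₃L₄)): 13×5 by 5×12 → 13×12, cost 13·5·12 = 780; cumulative 1980; (L₁(L₂(L₃L₄))): 6×13 by 13×12 → 6×12, cost 6·13·12 = 936; cumulative 2916. Total 2916.
Difference: |2430 − 2916| = 486.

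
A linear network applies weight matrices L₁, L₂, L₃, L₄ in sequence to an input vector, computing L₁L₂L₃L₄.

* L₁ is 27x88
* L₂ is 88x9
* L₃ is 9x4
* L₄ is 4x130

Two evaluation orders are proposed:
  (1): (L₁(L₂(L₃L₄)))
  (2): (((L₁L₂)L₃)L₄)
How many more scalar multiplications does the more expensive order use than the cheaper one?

380124

Order (1) = (L₁(L₂(L₃L₄))): (L₃L₄): 9×4 by 4×130 → 9×130, cost 9·4·130 = 4680; (L₂(L₃L₄)): 88×9 by 9×130 → 88×130, cost 88·9·130 = 102960; cumulative 107640; (L₁(L₂(L₃L₄))): 27×88 by 88×130 → 27×130, cost 27·88·130 = 308880; cumulative 416520. Total 416520.
Order (2) = (((L₁L₂)L₃)L₄): (L₁L₂): 27×88 by 88×9 → 27×9, cost 27·88·9 = 21384; ((L₁L₂)L₃): 27×9 by 9×4 → 27×4, cost 27·9·4 = 972; cumulative 22356; (((L₁L₂)L₃)L₄): 27×4 by 4×130 → 27×130, cost 27·4·130 = 14040; cumulative 36396. Total 36396.
Difference: |416520 − 36396| = 380124.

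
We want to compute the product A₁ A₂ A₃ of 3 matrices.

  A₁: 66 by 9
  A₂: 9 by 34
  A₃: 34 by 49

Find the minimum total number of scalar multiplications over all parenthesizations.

Order (A₁ (A₂ A₃)): (A₂ A₃): 9×34 by 34×49 → 9×49, cost 9·34·49 = 14994; (A₁ (A₂ A₃)): 66×9 by 9×49 → 66×49, cost 66·9·49 = 29106; cumulative 44100. Total 44100.
Order ((A₁ A₂) A₃): (A₁ A₂): 66×9 by 9×34 → 66×34, cost 66·9·34 = 20196; ((A₁ A₂) A₃): 66×34 by 34×49 → 66×49, cost 66·34·49 = 109956; cumulative 130152. Total 130152.
Minimum: 44100.

44100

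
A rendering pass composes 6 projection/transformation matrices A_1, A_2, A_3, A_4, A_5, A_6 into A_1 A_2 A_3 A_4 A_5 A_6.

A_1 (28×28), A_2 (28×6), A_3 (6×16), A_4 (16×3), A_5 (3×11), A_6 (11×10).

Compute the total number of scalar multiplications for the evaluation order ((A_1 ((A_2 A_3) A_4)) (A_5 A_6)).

(A_2 A_3): 28×6 by 6×16 → 28×16, cost 28·6·16 = 2688
((A_2 A_3) A_4): 28×16 by 16×3 → 28×3, cost 28·16·3 = 1344; cumulative 4032
(A_1 ((A_2 A_3) A_4)): 28×28 by 28×3 → 28×3, cost 28·28·3 = 2352; cumulative 6384
(A_5 A_6): 3×11 by 11×10 → 3×10, cost 3·11·10 = 330
((A_1 ((A_2 A_3) A_4)) (A_5 A_6)): 28×3 by 3×10 → 28×10, cost 28·3·10 = 840; cumulative 7554
Total: 7554 scalar multiplications.

7554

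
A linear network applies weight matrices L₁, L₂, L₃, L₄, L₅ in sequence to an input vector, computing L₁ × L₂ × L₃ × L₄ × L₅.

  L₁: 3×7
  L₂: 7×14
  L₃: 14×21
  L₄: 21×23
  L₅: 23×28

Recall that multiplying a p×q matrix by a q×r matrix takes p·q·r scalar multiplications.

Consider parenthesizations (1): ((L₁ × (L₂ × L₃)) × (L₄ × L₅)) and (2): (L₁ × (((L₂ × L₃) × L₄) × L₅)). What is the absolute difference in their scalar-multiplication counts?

7252

Order (1) = ((L₁ × (L₂ × L₃)) × (L₄ × L₅)): (L₂ × L₃): 7×14 by 14×21 → 7×21, cost 7·14·21 = 2058; (L₁ × (L₂ × L₃)): 3×7 by 7×21 → 3×21, cost 3·7·21 = 441; cumulative 2499; (L₄ × L₅): 21×23 by 23×28 → 21×28, cost 21·23·28 = 13524; ((L₁ × (L₂ × L₃)) × (L₄ × L₅)): 3×21 by 21×28 → 3×28, cost 3·21·28 = 1764; cumulative 17787. Total 17787.
Order (2) = (L₁ × (((L₂ × L₃) × L₄) × L₅)): (L₂ × L₃): 7×14 by 14×21 → 7×21, cost 7·14·21 = 2058; ((L₂ × L₃) × L₄): 7×21 by 21×23 → 7×23, cost 7·21·23 = 3381; cumulative 5439; (((L₂ × L₃) × L₄) × L₅): 7×23 by 23×28 → 7×28, cost 7·23·28 = 4508; cumulative 9947; (L₁ × (((L₂ × L₃) × L₄) × L₅)): 3×7 by 7×28 → 3×28, cost 3·7·28 = 588; cumulative 10535. Total 10535.
Difference: |17787 − 10535| = 7252.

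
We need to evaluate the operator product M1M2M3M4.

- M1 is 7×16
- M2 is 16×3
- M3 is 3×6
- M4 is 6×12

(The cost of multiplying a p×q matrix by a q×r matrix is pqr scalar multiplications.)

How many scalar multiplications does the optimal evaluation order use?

Adjacent pairs: M1M2 = 7·16·3 = 336; M2M3 = 16·3·6 = 288; M3M4 = 3·6·12 = 216.
Length 3: M1..M3: k=1: 0+288+7·16·6=960; k=2: 336+0+7·3·6=462 → min 462 | M2..M4: k=2: 0+216+16·3·12=792; k=3: 288+0+16·6·12=1440 → min 792.
Length 4: M1..M4: k=1: 0+792+7·16·12=2136; k=2: 336+216+7·3·12=804; k=3: 462+0+7·6·12=966 → min 804.
Optimal order: ((M1M2)(M3M4)) with cost 804.

804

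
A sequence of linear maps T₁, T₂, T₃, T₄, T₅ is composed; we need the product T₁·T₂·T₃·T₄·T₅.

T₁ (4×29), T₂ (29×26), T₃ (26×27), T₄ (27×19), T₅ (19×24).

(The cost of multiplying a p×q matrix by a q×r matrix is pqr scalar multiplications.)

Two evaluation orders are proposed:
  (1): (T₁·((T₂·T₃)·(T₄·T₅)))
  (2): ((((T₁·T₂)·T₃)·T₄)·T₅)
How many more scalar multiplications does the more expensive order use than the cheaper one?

44546

Order (1) = (T₁·((T₂·T₃)·(T₄·T₅))): (T₂·T₃): 29×26 by 26×27 → 29×27, cost 29·26·27 = 20358; (T₄·T₅): 27×19 by 19×24 → 27×24, cost 27·19·24 = 12312; ((T₂·T₃)·(T₄·T₅)): 29×27 by 27×24 → 29×24, cost 29·27·24 = 18792; cumulative 51462; (T₁·((T₂·T₃)·(T₄·T₅))): 4×29 by 29×24 → 4×24, cost 4·29·24 = 2784; cumulative 54246. Total 54246.
Order (2) = ((((T₁·T₂)·T₃)·T₄)·T₅): (T₁·T₂): 4×29 by 29×26 → 4×26, cost 4·29·26 = 3016; ((T₁·T₂)·T₃): 4×26 by 26×27 → 4×27, cost 4·26·27 = 2808; cumulative 5824; (((T₁·T₂)·T₃)·T₄): 4×27 by 27×19 → 4×19, cost 4·27·19 = 2052; cumulative 7876; ((((T₁·T₂)·T₃)·T₄)·T₅): 4×19 by 19×24 → 4×24, cost 4·19·24 = 1824; cumulative 9700. Total 9700.
Difference: |54246 − 9700| = 44546.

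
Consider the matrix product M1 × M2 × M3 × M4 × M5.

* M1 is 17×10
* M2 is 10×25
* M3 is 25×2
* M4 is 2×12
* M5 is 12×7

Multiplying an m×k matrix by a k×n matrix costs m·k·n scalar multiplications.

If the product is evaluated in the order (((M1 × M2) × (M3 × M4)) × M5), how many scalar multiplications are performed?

11378

(M1 × M2): 17×10 by 10×25 → 17×25, cost 17·10·25 = 4250
(M3 × M4): 25×2 by 2×12 → 25×12, cost 25·2·12 = 600
((M1 × M2) × (M3 × M4)): 17×25 by 25×12 → 17×12, cost 17·25·12 = 5100; cumulative 9950
(((M1 × M2) × (M3 × M4)) × M5): 17×12 by 12×7 → 17×7, cost 17·12·7 = 1428; cumulative 11378
Total: 11378 scalar multiplications.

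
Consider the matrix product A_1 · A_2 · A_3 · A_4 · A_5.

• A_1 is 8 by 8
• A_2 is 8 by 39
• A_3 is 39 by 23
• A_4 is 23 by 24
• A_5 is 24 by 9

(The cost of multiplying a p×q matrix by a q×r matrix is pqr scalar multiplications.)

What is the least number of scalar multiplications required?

Adjacent pairs: A_1A_2 = 8·8·39 = 2496; A_2A_3 = 8·39·23 = 7176; A_3A_4 = 39·23·24 = 21528; A_4A_5 = 23·24·9 = 4968.
Length 3: A_1..A_3: k=1: 0+7176+8·8·23=8648; k=2: 2496+0+8·39·23=9672 → min 8648 | A_2..A_4: k=2: 0+21528+8·39·24=29016; k=3: 7176+0+8·23·24=11592 → min 11592 | A_3..A_5: k=3: 0+4968+39·23·9=13041; k=4: 21528+0+39·24·9=29952 → min 13041.
Length 4: A_1..A_4: k=1: 0+11592+8·8·24=13128; k=2: 2496+21528+8·39·24=31512; k=3: 8648+0+8·23·24=13064 → min 13064 | A_2..A_5: k=2: 0+13041+8·39·9=15849; k=3: 7176+4968+8·23·9=13800; k=4: 11592+0+8·24·9=13320 → min 13320.
Length 5: A_1..A_5: k=1: 0+13320+8·8·9=13896; k=2: 2496+13041+8·39·9=18345; k=3: 8648+4968+8·23·9=15272; k=4: 13064+0+8·24·9=14792 → min 13896.
Optimal order: (A_1 · (((A_2 · A_3) · A_4) · A_5)) with cost 13896.

13896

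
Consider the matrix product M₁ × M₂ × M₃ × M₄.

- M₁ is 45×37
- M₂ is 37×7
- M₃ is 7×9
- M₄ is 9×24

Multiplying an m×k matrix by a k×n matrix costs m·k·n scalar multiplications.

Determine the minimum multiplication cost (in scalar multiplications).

Adjacent pairs: M₁M₂ = 45·37·7 = 11655; M₂M₃ = 37·7·9 = 2331; M₃M₄ = 7·9·24 = 1512.
Length 3: M₁..M₃: k=1: 0+2331+45·37·9=17316; k=2: 11655+0+45·7·9=14490 → min 14490 | M₂..M₄: k=2: 0+1512+37·7·24=7728; k=3: 2331+0+37·9·24=10323 → min 7728.
Length 4: M₁..M₄: k=1: 0+7728+45·37·24=47688; k=2: 11655+1512+45·7·24=20727; k=3: 14490+0+45·9·24=24210 → min 20727.
Optimal order: ((M₁ × M₂) × (M₃ × M₄)) with cost 20727.

20727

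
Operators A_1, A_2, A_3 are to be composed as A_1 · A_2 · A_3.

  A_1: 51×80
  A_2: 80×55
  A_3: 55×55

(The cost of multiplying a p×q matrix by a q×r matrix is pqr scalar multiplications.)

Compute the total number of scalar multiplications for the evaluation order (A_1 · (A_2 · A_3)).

(A_2 · A_3): 80×55 by 55×55 → 80×55, cost 80·55·55 = 242000
(A_1 · (A_2 · A_3)): 51×80 by 80×55 → 51×55, cost 51·80·55 = 224400; cumulative 466400
Total: 466400 scalar multiplications.

466400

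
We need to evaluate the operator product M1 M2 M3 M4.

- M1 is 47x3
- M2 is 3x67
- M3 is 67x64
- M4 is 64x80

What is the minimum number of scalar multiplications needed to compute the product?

Adjacent pairs: M1M2 = 47·3·67 = 9447; M2M3 = 3·67·64 = 12864; M3M4 = 67·64·80 = 343040.
Length 3: M1..M3: k=1: 0+12864+47·3·64=21888; k=2: 9447+0+47·67·64=210983 → min 21888 | M2..M4: k=2: 0+343040+3·67·80=359120; k=3: 12864+0+3·64·80=28224 → min 28224.
Length 4: M1..M4: k=1: 0+28224+47·3·80=39504; k=2: 9447+343040+47·67·80=604407; k=3: 21888+0+47·64·80=262528 → min 39504.
Optimal order: (M1 ((M2 M3) M4)) with cost 39504.

39504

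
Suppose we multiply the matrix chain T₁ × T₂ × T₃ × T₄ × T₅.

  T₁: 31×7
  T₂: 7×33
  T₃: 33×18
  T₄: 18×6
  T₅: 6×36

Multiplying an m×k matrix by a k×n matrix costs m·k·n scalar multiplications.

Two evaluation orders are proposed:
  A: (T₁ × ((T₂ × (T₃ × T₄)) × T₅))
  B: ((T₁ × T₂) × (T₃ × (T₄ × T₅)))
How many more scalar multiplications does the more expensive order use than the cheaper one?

Order A = (T₁ × ((T₂ × (T₃ × T₄)) × T₅)): (T₃ × T₄): 33×18 by 18×6 → 33×6, cost 33·18·6 = 3564; (T₂ × (T₃ × T₄)): 7×33 by 33×6 → 7×6, cost 7·33·6 = 1386; cumulative 4950; ((T₂ × (T₃ × T₄)) × T₅): 7×6 by 6×36 → 7×36, cost 7·6·36 = 1512; cumulative 6462; (T₁ × ((T₂ × (T₃ × T₄)) × T₅)): 31×7 by 7×36 → 31×36, cost 31·7·36 = 7812; cumulative 14274. Total 14274.
Order B = ((T₁ × T₂) × (T₃ × (T₄ × T₅))): (T₁ × T₂): 31×7 by 7×33 → 31×33, cost 31·7·33 = 7161; (T₄ × T₅): 18×6 by 6×36 → 18×36, cost 18·6·36 = 3888; (T₃ × (T₄ × T₅)): 33×18 by 18×36 → 33×36, cost 33·18·36 = 21384; cumulative 25272; ((T₁ × T₂) × (T₃ × (T₄ × T₅))): 31×33 by 33×36 → 31×36, cost 31·33·36 = 36828; cumulative 69261. Total 69261.
Difference: |14274 − 69261| = 54987.

54987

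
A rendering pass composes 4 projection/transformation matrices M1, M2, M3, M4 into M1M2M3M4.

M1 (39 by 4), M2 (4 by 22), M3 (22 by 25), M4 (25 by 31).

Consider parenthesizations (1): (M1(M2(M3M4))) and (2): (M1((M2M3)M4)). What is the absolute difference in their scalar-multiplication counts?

14478

Order (1) = (M1(M2(M3M4))): (M3M4): 22×25 by 25×31 → 22×31, cost 22·25·31 = 17050; (M2(M3M4)): 4×22 by 22×31 → 4×31, cost 4·22·31 = 2728; cumulative 19778; (M1(M2(M3M4))): 39×4 by 4×31 → 39×31, cost 39·4·31 = 4836; cumulative 24614. Total 24614.
Order (2) = (M1((M2M3)M4)): (M2M3): 4×22 by 22×25 → 4×25, cost 4·22·25 = 2200; ((M2M3)M4): 4×25 by 25×31 → 4×31, cost 4·25·31 = 3100; cumulative 5300; (M1((M2M3)M4)): 39×4 by 4×31 → 39×31, cost 39·4·31 = 4836; cumulative 10136. Total 10136.
Difference: |24614 − 10136| = 14478.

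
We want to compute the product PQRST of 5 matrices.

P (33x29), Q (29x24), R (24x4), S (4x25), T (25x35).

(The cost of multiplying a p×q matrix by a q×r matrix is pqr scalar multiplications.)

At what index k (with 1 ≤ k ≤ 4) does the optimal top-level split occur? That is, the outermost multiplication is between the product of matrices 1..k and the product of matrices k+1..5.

3

Adjacent pairs: PQ = 33·29·24 = 22968; QR = 29·24·4 = 2784; RS = 24·4·25 = 2400; ST = 4·25·35 = 3500.
Length 3: P..R: k=1: 0+2784+33·29·4=6612; k=2: 22968+0+33·24·4=26136 → min 6612 | Q..S: k=2: 0+2400+29·24·25=19800; k=3: 2784+0+29·4·25=5684 → min 5684 | R..T: k=3: 0+3500+24·4·35=6860; k=4: 2400+0+24·25·35=23400 → min 6860.
Length 4: P..S: k=1: 0+5684+33·29·25=29609; k=2: 22968+2400+33·24·25=45168; k=3: 6612+0+33·4·25=9912 → min 9912 | Q..T: k=2: 0+6860+29·24·35=31220; k=3: 2784+3500+29·4·35=10344; k=4: 5684+0+29·25·35=31059 → min 10344.
Top-level splits: k=1: (P..P)·(Q..T) → 0+10344+33·29·35 = 43839; k=2: (P..Q)·(R..T) → 22968+6860+33·24·35 = 57548; k=3: (P..R)·(S..T) → 6612+3500+33·4·35 = 14732; k=4: (P..S)·(T..T) → 9912+0+33·25·35 = 38787.
Best split is after R, i.e. k = 3.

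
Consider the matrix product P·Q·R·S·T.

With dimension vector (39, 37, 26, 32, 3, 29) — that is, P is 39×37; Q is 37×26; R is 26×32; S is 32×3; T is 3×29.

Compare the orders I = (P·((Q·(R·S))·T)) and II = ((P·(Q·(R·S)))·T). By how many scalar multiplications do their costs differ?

Order I = (P·((Q·(R·S))·T)): (R·S): 26×32 by 32×3 → 26×3, cost 26·32·3 = 2496; (Q·(R·S)): 37×26 by 26×3 → 37×3, cost 37·26·3 = 2886; cumulative 5382; ((Q·(R·S))·T): 37×3 by 3×29 → 37×29, cost 37·3·29 = 3219; cumulative 8601; (P·((Q·(R·S))·T)): 39×37 by 37×29 → 39×29, cost 39·37·29 = 41847; cumulative 50448. Total 50448.
Order II = ((P·(Q·(R·S)))·T): (R·S): 26×32 by 32×3 → 26×3, cost 26·32·3 = 2496; (Q·(R·S)): 37×26 by 26×3 → 37×3, cost 37·26·3 = 2886; cumulative 5382; (P·(Q·(R·S))): 39×37 by 37×3 → 39×3, cost 39·37·3 = 4329; cumulative 9711; ((P·(Q·(R·S)))·T): 39×3 by 3×29 → 39×29, cost 39·3·29 = 3393; cumulative 13104. Total 13104.
Difference: |50448 − 13104| = 37344.

37344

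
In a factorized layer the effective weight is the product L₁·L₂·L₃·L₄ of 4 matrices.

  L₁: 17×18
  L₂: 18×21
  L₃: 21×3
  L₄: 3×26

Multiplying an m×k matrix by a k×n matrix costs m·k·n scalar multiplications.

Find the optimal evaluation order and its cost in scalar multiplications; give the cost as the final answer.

Adjacent pairs: L₁L₂ = 17·18·21 = 6426; L₂L₃ = 18·21·3 = 1134; L₃L₄ = 21·3·26 = 1638.
Length 3: L₁..L₃: k=1: 0+1134+17·18·3=2052; k=2: 6426+0+17·21·3=7497 → min 2052 | L₂..L₄: k=2: 0+1638+18·21·26=11466; k=3: 1134+0+18·3·26=2538 → min 2538.
Length 4: L₁..L₄: k=1: 0+2538+17·18·26=10494; k=2: 6426+1638+17·21·26=17346; k=3: 2052+0+17·3·26=3378 → min 3378.
Optimal parenthesization: ((L₁·(L₂·L₃))·L₄) with cost 3378.

3378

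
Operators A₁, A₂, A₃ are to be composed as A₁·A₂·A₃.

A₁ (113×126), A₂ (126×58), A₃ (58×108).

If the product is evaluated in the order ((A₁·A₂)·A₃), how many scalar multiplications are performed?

(A₁·A₂): 113×126 by 126×58 → 113×58, cost 113·126·58 = 825804
((A₁·A₂)·A₃): 113×58 by 58×108 → 113×108, cost 113·58·108 = 707832; cumulative 1533636
Total: 1533636 scalar multiplications.

1533636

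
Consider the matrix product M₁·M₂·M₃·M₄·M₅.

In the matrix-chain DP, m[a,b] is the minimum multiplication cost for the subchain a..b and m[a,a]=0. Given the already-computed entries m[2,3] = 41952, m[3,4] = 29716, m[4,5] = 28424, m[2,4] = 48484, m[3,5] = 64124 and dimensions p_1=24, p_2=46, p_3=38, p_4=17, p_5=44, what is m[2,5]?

m[2,5] = min over k∈[2,4] of m[2,k]+m[k+1,5]+p_{1}·p_k·p_{5}.
k=2: 0 + 64124 + 24·46·44 = 112700; k=3: 41952 + 28424 + 24·38·44 = 110504; k=4: 48484 + 0 + 24·17·44 = 66436.
Minimum: 66436 at k=4.

66436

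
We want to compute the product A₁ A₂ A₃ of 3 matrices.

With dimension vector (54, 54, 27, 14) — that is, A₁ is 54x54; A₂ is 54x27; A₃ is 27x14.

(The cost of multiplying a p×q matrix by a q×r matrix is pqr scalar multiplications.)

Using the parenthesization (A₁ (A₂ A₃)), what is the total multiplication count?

(A₂ A₃): 54×27 by 27×14 → 54×14, cost 54·27·14 = 20412
(A₁ (A₂ A₃)): 54×54 by 54×14 → 54×14, cost 54·54·14 = 40824; cumulative 61236
Total: 61236 scalar multiplications.

61236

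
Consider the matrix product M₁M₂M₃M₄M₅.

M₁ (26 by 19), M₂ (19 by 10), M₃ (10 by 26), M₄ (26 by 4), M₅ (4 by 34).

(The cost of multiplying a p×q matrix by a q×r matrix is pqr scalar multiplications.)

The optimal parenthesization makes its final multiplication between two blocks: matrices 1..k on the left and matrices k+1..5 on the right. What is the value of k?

4

Adjacent pairs: M₁M₂ = 26·19·10 = 4940; M₂M₃ = 19·10·26 = 4940; M₃M₄ = 10·26·4 = 1040; M₄M₅ = 26·4·34 = 3536.
Length 3: M₁..M₃: k=1: 0+4940+26·19·26=17784; k=2: 4940+0+26·10·26=11700 → min 11700 | M₂..M₄: k=2: 0+1040+19·10·4=1800; k=3: 4940+0+19·26·4=6916 → min 1800 | M₃..M₅: k=3: 0+3536+10·26·34=12376; k=4: 1040+0+10·4·34=2400 → min 2400.
Length 4: M₁..M₄: k=1: 0+1800+26·19·4=3776; k=2: 4940+1040+26·10·4=7020; k=3: 11700+0+26·26·4=14404 → min 3776 | M₂..M₅: k=2: 0+2400+19·10·34=8860; k=3: 4940+3536+19·26·34=25272; k=4: 1800+0+19·4·34=4384 → min 4384.
Top-level splits: k=1: (M₁..M₁)·(M₂..M₅) → 0+4384+26·19·34 = 21180; k=2: (M₁..M₂)·(M₃..M₅) → 4940+2400+26·10·34 = 16180; k=3: (M₁..M₃)·(M₄..M₅) → 11700+3536+26·26·34 = 38220; k=4: (M₁..M₄)·(M₅..M₅) → 3776+0+26·4·34 = 7312.
Best split is after M₄, i.e. k = 4.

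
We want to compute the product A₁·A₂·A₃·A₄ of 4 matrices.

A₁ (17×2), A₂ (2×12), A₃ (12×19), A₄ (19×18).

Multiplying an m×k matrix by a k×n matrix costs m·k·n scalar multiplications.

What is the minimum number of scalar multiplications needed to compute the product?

1752

Adjacent pairs: A₁A₂ = 17·2·12 = 408; A₂A₃ = 2·12·19 = 456; A₃A₄ = 12·19·18 = 4104.
Length 3: A₁..A₃: k=1: 0+456+17·2·19=1102; k=2: 408+0+17·12·19=4284 → min 1102 | A₂..A₄: k=2: 0+4104+2·12·18=4536; k=3: 456+0+2·19·18=1140 → min 1140.
Length 4: A₁..A₄: k=1: 0+1140+17·2·18=1752; k=2: 408+4104+17·12·18=8184; k=3: 1102+0+17·19·18=6916 → min 1752.
Optimal order: (A₁·((A₂·A₃)·A₄)) with cost 1752.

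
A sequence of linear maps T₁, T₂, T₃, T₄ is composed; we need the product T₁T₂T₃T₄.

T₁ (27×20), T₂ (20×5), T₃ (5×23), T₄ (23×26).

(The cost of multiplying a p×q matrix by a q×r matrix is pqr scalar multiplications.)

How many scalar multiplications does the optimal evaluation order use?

Adjacent pairs: T₁T₂ = 27·20·5 = 2700; T₂T₃ = 20·5·23 = 2300; T₃T₄ = 5·23·26 = 2990.
Length 3: T₁..T₃: k=1: 0+2300+27·20·23=14720; k=2: 2700+0+27·5·23=5805 → min 5805 | T₂..T₄: k=2: 0+2990+20·5·26=5590; k=3: 2300+0+20·23·26=14260 → min 5590.
Length 4: T₁..T₄: k=1: 0+5590+27·20·26=19630; k=2: 2700+2990+27·5·26=9200; k=3: 5805+0+27·23·26=21951 → min 9200.
Optimal order: ((T₁T₂)(T₃T₄)) with cost 9200.

9200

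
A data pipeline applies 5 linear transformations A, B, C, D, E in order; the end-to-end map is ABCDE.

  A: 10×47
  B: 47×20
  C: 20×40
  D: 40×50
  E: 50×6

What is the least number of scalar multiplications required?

25260

Adjacent pairs: AB = 10·47·20 = 9400; BC = 47·20·40 = 37600; CD = 20·40·50 = 40000; DE = 40·50·6 = 12000.
Length 3: A..C: k=1: 0+37600+10·47·40=56400; k=2: 9400+0+10·20·40=17400 → min 17400 | B..D: k=2: 0+40000+47·20·50=87000; k=3: 37600+0+47·40·50=131600 → min 87000 | C..E: k=3: 0+12000+20·40·6=16800; k=4: 40000+0+20·50·6=46000 → min 16800.
Length 4: A..D: k=1: 0+87000+10·47·50=110500; k=2: 9400+40000+10·20·50=59400; k=3: 17400+0+10·40·50=37400 → min 37400 | B..E: k=2: 0+16800+47·20·6=22440; k=3: 37600+12000+47·40·6=60880; k=4: 87000+0+47·50·6=101100 → min 22440.
Length 5: A..E: k=1: 0+22440+10·47·6=25260; k=2: 9400+16800+10·20·6=27400; k=3: 17400+12000+10·40·6=31800; k=4: 37400+0+10·50·6=40400 → min 25260.
Optimal order: (A(B(C(DE)))) with cost 25260.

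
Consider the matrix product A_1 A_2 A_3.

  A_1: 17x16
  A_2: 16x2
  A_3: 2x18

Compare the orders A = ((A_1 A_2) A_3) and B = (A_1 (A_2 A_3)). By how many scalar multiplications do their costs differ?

Order A = ((A_1 A_2) A_3): (A_1 A_2): 17×16 by 16×2 → 17×2, cost 17·16·2 = 544; ((A_1 A_2) A_3): 17×2 by 2×18 → 17×18, cost 17·2·18 = 612; cumulative 1156. Total 1156.
Order B = (A_1 (A_2 A_3)): (A_2 A_3): 16×2 by 2×18 → 16×18, cost 16·2·18 = 576; (A_1 (A_2 A_3)): 17×16 by 16×18 → 17×18, cost 17·16·18 = 4896; cumulative 5472. Total 5472.
Difference: |1156 − 5472| = 4316.

4316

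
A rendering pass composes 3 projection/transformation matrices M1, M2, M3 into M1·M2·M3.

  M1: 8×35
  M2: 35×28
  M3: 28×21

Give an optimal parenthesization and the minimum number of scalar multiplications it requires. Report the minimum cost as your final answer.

12544

(M1·(M2·M3)): cost 26460.
((M1·M2)·M3): cost 12544.
Optimal: ((M1·M2)·M3) with cost 12544.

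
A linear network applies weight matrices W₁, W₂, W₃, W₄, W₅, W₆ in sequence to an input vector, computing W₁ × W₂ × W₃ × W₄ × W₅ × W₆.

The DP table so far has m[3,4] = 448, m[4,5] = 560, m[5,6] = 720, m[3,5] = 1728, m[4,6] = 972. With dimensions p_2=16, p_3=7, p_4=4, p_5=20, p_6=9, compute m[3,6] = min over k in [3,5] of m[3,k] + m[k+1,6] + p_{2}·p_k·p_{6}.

1744

m[3,6] = min over k∈[3,5] of m[3,k]+m[k+1,6]+p_{2}·p_k·p_{6}.
k=3: 0 + 972 + 16·7·9 = 1980; k=4: 448 + 720 + 16·4·9 = 1744; k=5: 1728 + 0 + 16·20·9 = 4608.
Minimum: 1744 at k=4.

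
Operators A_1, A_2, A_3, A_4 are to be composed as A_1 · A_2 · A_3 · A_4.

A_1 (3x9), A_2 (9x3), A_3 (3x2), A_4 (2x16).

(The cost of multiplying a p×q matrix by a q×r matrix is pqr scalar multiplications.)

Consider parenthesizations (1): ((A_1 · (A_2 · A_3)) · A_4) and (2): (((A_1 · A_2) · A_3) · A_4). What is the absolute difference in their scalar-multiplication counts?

9

Order (1) = ((A_1 · (A_2 · A_3)) · A_4): (A_2 · A_3): 9×3 by 3×2 → 9×2, cost 9·3·2 = 54; (A_1 · (A_2 · A_3)): 3×9 by 9×2 → 3×2, cost 3·9·2 = 54; cumulative 108; ((A_1 · (A_2 · A_3)) · A_4): 3×2 by 2×16 → 3×16, cost 3·2·16 = 96; cumulative 204. Total 204.
Order (2) = (((A_1 · A_2) · A_3) · A_4): (A_1 · A_2): 3×9 by 9×3 → 3×3, cost 3·9·3 = 81; ((A_1 · A_2) · A_3): 3×3 by 3×2 → 3×2, cost 3·3·2 = 18; cumulative 99; (((A_1 · A_2) · A_3) · A_4): 3×2 by 2×16 → 3×16, cost 3·2·16 = 96; cumulative 195. Total 195.
Difference: |204 − 195| = 9.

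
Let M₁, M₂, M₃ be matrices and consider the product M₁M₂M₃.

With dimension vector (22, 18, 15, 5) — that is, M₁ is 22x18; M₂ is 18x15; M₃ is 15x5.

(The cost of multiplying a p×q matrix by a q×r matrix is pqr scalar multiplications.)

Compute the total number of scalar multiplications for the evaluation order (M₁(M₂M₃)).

3330

(M₂M₃): 18×15 by 15×5 → 18×5, cost 18·15·5 = 1350
(M₁(M₂M₃)): 22×18 by 18×5 → 22×5, cost 22·18·5 = 1980; cumulative 3330
Total: 3330 scalar multiplications.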